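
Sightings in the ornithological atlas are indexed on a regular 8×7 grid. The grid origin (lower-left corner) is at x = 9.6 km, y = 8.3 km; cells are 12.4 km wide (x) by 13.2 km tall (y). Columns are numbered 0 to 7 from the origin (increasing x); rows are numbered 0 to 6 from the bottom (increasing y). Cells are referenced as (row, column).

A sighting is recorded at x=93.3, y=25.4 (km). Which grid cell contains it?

(1, 6)

Column index: ⌊(93.3 − 9.6) / 12.4⌋ = ⌊6.750⌋ = 6
Row offset from origin: ⌊(25.4 − 8.3) / 13.2⌋ = ⌊1.295⌋ = 1 → row 1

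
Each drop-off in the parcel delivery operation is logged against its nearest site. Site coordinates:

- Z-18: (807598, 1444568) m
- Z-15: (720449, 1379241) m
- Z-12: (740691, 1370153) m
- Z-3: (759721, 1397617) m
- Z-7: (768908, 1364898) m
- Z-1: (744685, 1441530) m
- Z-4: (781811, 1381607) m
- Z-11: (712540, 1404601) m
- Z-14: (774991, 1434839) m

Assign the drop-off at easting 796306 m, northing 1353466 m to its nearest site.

Z-7

Squared distances to each site:
Z-18: 8427083668.000; Z-15: 6418635074.000; Z-12: 3371484194.000; Z-3: 3287773026.000; Z-7: 881341028.000; Z-1: 10419995737.000; Z-4: 1002020906.000; Z-11: 9631530981.000; Z-14: 7075894354.000.
Minimum at Z-7.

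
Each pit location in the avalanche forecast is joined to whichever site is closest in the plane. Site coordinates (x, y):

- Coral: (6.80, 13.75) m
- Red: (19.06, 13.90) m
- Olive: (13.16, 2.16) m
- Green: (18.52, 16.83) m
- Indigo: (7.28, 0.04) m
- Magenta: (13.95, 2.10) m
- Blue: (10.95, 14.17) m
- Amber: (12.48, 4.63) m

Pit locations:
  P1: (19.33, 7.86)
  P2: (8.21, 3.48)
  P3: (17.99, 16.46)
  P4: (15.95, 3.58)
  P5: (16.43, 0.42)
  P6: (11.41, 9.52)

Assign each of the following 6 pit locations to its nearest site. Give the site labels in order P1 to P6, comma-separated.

P1 → Red (d²=36.55)
P2 → Indigo (d²=12.70)
P3 → Green (d²=0.42)
P4 → Magenta (d²=6.19)
P5 → Magenta (d²=8.97)
P6 → Blue (d²=21.83)

Red, Indigo, Green, Magenta, Magenta, Blue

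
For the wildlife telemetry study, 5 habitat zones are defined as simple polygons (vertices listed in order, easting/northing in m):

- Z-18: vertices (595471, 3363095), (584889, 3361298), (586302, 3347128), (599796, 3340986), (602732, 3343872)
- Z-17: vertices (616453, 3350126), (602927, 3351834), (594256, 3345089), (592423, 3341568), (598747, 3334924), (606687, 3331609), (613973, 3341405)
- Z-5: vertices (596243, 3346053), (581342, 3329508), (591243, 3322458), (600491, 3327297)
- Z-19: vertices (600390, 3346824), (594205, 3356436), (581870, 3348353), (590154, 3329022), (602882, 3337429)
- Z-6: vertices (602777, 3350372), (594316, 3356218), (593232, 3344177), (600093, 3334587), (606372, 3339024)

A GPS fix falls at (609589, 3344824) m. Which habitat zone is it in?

Z-17

Cast a ray rightward from (609589, 3344824). For each polygon, the edges (by vertex number in listed order) whose endpoints lie on opposite sides of northing = 3344824, where each meets that height, and whether that is right or left of the point:
Z-18: 3–4 at easting≈591363.9 (left), 5–1 at easting≈602372.4 (left) → 0 crossings.
Z-17: 3–4 at easting≈594118.0 (left), 7–1 at easting≈614945.3 (right) → 1 crossing.
Z-5: 1–2 at easting≈595136.1 (left), 4–1 at easting≈596521.4 (left) → 0 crossings.
Z-19: 3–4 at easting≈583382.3 (left), 5–1 at easting≈600920.5 (left) → 0 crossings.
Z-6: 2–3 at easting≈593290.2 (left), 5–1 at easting≈604534.6 (left) → 0 crossings.
Only Z-17 has an odd count, so the point is inside Z-17.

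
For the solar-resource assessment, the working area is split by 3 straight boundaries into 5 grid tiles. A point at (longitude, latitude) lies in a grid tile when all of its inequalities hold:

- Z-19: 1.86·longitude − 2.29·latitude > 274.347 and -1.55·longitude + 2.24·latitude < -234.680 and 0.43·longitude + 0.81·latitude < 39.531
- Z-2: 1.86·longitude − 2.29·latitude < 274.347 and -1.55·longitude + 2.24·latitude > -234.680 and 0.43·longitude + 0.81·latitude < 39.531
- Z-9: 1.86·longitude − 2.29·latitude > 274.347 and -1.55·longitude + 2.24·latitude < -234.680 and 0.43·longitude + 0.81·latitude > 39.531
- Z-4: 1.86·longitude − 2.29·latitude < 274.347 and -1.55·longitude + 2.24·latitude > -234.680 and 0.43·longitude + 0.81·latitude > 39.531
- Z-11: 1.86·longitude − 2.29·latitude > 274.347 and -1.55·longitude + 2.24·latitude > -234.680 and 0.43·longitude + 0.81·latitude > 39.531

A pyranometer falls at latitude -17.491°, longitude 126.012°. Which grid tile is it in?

1.86·126.012 − 2.29·-17.491 = 274.437, which is > 274.347
-1.55·126.012 + 2.24·-17.491 = -234.498, which is > -234.680
0.43·126.012 + 0.81·-17.491 = 40.017, which is > 39.531
This sign pattern matches Z-11.

Z-11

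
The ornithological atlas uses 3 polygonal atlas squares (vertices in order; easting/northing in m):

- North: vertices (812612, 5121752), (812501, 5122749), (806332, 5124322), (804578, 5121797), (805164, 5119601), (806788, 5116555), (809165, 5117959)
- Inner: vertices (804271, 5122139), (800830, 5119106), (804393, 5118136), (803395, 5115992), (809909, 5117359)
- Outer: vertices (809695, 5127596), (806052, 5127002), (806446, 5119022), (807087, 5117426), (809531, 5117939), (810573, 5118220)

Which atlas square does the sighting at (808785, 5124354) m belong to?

Outer

Cast a ray rightward from (808785, 5124354). For each polygon, the edges (by vertex number in listed order) whose endpoints lie on opposite sides of northing = 5124354, where each meets that height, and whether that is right or left of the point:
North: no edge straddles that height → 0 crossings.
Inner: no edge straddles that height → 0 crossings.
Outer: 2–3 at easting≈806182.7 (left), 6–1 at easting≈809998.6 (right) → 1 crossing.
Only Outer has an odd count, so the point is inside Outer.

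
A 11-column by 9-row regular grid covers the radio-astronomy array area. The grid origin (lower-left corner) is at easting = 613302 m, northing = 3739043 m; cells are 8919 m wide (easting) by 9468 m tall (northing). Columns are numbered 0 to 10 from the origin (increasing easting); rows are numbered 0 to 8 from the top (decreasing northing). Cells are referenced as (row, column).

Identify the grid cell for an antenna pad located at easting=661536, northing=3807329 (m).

(1, 5)

Column index: ⌊(661536 − 613302) / 8919⌋ = ⌊5.408⌋ = 5
Row offset from origin: ⌊(3807329 − 3739043) / 9468⌋ = ⌊7.212⌋ = 7 → row 1 (counted from top)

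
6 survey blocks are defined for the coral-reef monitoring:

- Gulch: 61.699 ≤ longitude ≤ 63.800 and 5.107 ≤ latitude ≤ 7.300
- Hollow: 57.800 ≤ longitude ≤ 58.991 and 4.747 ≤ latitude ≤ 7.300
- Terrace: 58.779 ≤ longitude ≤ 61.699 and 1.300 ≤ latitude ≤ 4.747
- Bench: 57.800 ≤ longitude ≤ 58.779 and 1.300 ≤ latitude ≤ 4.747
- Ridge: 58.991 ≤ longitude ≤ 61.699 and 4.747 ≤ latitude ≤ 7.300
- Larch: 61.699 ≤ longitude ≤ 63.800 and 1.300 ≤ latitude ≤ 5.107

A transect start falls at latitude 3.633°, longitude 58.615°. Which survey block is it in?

Bench

The point has longitude = 58.615 and latitude = 3.633.
Only Bench satisfies 57.800 ≤ longitude ≤ 58.779 and 1.300 ≤ latitude ≤ 4.747.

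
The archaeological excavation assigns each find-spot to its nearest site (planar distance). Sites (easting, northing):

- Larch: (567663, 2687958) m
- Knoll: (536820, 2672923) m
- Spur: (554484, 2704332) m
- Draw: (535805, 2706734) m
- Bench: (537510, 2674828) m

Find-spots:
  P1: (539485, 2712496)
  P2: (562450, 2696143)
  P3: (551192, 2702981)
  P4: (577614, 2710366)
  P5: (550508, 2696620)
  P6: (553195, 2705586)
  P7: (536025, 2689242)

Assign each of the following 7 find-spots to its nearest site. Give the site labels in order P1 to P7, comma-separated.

Draw, Larch, Spur, Spur, Spur, Spur, Bench

P1 → Draw (d²=46743044.00)
P2 → Larch (d²=94169594.00)
P3 → Spur (d²=12662465.00)
P4 → Spur (d²=571406056.00)
P5 → Spur (d²=75283520.00)
P6 → Spur (d²=3234037.00)
P7 → Bench (d²=209968621.00)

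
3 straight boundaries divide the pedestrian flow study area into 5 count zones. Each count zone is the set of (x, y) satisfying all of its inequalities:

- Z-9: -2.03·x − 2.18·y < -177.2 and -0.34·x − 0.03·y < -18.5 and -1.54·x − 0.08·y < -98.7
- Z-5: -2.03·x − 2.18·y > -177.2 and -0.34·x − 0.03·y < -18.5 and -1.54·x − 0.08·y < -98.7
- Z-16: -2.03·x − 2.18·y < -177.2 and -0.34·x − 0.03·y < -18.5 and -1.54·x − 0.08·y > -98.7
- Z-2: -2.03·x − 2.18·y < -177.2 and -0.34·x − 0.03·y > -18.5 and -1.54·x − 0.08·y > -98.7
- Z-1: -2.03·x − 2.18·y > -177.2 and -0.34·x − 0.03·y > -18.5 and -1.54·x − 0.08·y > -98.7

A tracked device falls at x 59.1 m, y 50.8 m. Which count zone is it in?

Z-16

-2.03·59.1 − 2.18·50.8 = -230.717, which is < -177.2
-0.34·59.1 − 0.03·50.8 = -21.618, which is < -18.5
-1.54·59.1 − 0.08·50.8 = -95.078, which is > -98.7
This sign pattern matches Z-16.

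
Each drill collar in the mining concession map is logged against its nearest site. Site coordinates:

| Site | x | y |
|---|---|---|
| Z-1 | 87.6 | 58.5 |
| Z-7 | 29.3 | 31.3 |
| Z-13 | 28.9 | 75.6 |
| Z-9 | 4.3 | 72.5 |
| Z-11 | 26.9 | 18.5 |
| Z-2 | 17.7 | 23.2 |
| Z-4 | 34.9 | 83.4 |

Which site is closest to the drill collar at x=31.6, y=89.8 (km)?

Squared distances to each site:
Z-1: 4115.690; Z-7: 3427.540; Z-13: 208.930; Z-9: 1044.580; Z-11: 5105.780; Z-2: 4628.770; Z-4: 51.850.
Minimum at Z-4.

Z-4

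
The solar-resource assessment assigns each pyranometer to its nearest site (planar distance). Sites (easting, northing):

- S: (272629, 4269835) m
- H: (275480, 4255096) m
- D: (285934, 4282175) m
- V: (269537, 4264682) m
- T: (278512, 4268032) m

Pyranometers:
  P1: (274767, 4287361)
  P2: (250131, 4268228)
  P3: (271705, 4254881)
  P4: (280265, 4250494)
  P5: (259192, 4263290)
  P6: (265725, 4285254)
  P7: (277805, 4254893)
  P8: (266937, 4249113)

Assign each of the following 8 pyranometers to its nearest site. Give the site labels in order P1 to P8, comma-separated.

D, V, H, H, V, S, H, H

P1 → D (d²=151596485.00)
P2 → V (d²=389166952.00)
P3 → H (d²=14296850.00)
P4 → H (d²=44074629.00)
P5 → V (d²=108956689.00)
P6 → S (d²=285410777.00)
P7 → H (d²=5446834.00)
P8 → H (d²=108779138.00)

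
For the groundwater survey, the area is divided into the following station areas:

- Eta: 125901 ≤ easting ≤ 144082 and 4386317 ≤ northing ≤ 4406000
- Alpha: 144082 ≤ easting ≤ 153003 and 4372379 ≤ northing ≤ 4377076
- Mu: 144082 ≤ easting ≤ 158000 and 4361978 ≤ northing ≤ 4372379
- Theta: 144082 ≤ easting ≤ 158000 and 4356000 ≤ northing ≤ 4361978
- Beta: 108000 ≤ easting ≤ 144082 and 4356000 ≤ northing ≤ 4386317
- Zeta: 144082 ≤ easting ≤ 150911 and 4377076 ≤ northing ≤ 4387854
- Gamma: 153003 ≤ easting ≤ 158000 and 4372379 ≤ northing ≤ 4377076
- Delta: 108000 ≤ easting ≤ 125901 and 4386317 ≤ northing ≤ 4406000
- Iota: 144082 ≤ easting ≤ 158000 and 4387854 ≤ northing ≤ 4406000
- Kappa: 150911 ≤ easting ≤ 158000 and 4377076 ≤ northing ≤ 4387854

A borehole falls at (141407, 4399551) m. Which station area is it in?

The point has easting = 141407 and northing = 4399551.
Only Eta satisfies 125901 ≤ easting ≤ 144082 and 4386317 ≤ northing ≤ 4406000.

Eta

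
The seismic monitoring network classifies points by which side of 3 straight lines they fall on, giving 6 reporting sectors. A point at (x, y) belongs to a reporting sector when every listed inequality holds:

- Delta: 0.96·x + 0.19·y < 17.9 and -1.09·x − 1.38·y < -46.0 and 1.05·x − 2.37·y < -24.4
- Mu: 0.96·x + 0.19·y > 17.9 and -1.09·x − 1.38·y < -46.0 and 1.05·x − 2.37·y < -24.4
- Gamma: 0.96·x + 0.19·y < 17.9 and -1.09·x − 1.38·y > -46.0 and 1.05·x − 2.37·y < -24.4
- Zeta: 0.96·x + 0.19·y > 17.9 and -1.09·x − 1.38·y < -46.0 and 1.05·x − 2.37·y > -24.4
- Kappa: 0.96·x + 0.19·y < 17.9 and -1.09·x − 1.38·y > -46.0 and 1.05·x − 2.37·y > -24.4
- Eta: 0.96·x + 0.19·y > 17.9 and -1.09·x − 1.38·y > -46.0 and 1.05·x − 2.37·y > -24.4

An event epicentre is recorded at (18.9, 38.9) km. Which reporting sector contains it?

Mu

0.96·18.9 + 0.19·38.9 = 25.535, which is > 17.9
-1.09·18.9 − 1.38·38.9 = -74.283, which is < -46.0
1.05·18.9 − 2.37·38.9 = -72.348, which is < -24.4
This sign pattern matches Mu.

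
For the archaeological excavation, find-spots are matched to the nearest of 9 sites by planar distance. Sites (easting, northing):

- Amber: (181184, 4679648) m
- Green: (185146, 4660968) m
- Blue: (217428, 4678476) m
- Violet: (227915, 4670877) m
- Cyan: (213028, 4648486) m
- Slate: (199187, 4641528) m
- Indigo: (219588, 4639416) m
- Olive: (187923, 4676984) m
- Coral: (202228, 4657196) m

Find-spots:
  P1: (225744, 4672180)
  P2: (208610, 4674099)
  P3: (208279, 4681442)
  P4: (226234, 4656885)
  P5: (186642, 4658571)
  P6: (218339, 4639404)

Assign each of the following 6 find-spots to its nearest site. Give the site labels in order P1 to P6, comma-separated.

Violet, Blue, Blue, Violet, Green, Indigo

P1 → Violet (d²=6411050.00)
P2 → Blue (d²=96915253.00)
P3 → Blue (d²=92501357.00)
P4 → Violet (d²=198601825.00)
P5 → Green (d²=7983625.00)
P6 → Indigo (d²=1560145.00)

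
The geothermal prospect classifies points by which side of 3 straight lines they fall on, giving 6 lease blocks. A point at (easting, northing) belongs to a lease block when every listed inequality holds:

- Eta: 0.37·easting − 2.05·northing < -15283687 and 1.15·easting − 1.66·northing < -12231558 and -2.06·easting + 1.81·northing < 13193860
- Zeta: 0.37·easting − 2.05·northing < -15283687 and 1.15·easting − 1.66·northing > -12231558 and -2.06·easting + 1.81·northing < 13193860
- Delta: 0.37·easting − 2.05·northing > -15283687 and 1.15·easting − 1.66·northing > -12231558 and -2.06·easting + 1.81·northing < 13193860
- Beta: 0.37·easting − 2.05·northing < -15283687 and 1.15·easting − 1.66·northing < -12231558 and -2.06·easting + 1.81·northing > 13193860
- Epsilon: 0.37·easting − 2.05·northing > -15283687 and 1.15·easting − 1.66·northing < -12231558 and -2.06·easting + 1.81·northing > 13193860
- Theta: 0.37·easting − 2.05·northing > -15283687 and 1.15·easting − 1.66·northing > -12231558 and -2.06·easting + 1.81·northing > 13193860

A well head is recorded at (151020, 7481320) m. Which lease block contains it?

Epsilon

0.37·151020 − 2.05·7481320 = -15280828.600, which is > -15283687
1.15·151020 − 1.66·7481320 = -12245318.200, which is < -12231558
-2.06·151020 + 1.81·7481320 = 13230088.000, which is > 13193860
This sign pattern matches Epsilon.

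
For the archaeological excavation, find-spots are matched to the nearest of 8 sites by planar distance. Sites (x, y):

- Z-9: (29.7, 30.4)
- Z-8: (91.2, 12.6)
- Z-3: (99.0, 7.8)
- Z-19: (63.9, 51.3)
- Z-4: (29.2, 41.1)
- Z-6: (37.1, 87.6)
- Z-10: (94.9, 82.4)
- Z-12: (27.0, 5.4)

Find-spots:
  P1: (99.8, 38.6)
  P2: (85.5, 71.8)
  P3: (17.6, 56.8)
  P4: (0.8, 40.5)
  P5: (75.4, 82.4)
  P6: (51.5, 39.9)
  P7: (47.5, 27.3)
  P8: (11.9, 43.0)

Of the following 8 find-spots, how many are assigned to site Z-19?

1

P1 → Z-8
P2 → Z-10
P3 → Z-4
P4 → Z-4
P5 → Z-10
P6 → Z-19
P7 → Z-9
P8 → Z-4
1 of the 8 goes to Z-19.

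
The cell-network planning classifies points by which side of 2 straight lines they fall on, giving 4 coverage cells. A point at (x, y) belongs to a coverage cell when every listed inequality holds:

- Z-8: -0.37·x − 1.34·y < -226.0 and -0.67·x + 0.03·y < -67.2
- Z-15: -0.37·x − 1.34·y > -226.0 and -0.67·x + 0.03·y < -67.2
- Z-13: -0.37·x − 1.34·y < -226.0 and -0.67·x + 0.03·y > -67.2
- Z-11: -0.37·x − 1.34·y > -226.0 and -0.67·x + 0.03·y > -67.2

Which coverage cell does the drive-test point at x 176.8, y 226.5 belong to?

-0.37·176.8 − 1.34·226.5 = -368.926, which is < -226.0
-0.67·176.8 + 0.03·226.5 = -111.661, which is < -67.2
This sign pattern matches Z-8.

Z-8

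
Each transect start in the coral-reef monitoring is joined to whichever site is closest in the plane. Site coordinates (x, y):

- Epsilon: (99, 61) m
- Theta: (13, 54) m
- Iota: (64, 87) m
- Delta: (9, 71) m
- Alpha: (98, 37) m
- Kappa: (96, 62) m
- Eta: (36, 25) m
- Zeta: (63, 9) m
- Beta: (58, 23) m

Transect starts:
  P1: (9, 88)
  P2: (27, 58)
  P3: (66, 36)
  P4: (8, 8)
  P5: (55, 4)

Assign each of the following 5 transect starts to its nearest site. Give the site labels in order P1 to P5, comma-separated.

P1 → Delta (d²=289.00)
P2 → Theta (d²=212.00)
P3 → Beta (d²=233.00)
P4 → Eta (d²=1073.00)
P5 → Zeta (d²=89.00)

Delta, Theta, Beta, Eta, Zeta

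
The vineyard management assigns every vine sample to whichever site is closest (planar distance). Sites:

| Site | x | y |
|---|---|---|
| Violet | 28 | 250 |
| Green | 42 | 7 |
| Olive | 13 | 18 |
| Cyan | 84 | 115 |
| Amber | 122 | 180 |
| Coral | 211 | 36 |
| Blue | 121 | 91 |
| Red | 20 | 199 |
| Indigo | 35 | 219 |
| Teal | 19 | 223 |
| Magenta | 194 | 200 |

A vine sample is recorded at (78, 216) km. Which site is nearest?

Indigo

Squared distances to each site:
Violet: 3656.000; Green: 44977.000; Olive: 43429.000; Cyan: 10237.000; Amber: 3232.000; Coral: 50089.000; Blue: 17474.000; Red: 3653.000; Indigo: 1858.000; Teal: 3530.000; Magenta: 13712.000.
Minimum at Indigo.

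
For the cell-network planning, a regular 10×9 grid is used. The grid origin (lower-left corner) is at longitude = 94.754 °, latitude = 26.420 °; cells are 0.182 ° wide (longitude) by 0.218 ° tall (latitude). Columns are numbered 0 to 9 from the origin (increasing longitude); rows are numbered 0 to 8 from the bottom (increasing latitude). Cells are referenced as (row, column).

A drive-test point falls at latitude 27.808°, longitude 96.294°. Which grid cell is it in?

(6, 8)

Column index: ⌊(96.294 − 94.754) / 0.182⌋ = ⌊8.462⌋ = 8
Row offset from origin: ⌊(27.808 − 26.420) / 0.218⌋ = ⌊6.367⌋ = 6 → row 6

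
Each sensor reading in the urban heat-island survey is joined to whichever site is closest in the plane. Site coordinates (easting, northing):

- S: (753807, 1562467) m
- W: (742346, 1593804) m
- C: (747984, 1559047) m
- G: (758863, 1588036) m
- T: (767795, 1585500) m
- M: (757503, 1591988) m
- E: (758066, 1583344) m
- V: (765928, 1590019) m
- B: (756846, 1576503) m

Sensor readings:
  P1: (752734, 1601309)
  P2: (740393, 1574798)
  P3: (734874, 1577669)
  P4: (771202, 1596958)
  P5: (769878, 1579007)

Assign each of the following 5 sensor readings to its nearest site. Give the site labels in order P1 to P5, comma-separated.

P1 → M (d²=109624402.00)
P2 → B (d²=273608234.00)
P3 → W (d²=316169009.00)
P4 → V (d²=75964797.00)
P5 → T (d²=46497938.00)

M, B, W, V, T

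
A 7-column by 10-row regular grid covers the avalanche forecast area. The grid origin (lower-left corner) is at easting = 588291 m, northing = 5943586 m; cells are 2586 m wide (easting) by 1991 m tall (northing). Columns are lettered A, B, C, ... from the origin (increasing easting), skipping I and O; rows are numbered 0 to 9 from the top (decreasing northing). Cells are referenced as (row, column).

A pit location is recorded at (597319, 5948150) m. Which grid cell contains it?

Column index: ⌊(597319 − 588291) / 2586⌋ = ⌊3.491⌋ = 3 → column D
Row offset from origin: ⌊(5948150 − 5943586) / 1991⌋ = ⌊2.292⌋ = 2 → row 7 (counted from top)

(7, D)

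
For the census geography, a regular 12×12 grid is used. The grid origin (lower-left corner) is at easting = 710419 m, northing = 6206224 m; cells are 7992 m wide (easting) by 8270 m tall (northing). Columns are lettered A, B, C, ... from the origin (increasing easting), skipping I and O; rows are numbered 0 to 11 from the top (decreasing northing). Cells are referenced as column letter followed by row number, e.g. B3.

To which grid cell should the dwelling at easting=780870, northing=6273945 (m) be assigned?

Column index: ⌊(780870 − 710419) / 7992⌋ = ⌊8.815⌋ = 8 → column J
Row offset from origin: ⌊(6273945 − 6206224) / 8270⌋ = ⌊8.189⌋ = 8 → row 3 (counted from top)

J3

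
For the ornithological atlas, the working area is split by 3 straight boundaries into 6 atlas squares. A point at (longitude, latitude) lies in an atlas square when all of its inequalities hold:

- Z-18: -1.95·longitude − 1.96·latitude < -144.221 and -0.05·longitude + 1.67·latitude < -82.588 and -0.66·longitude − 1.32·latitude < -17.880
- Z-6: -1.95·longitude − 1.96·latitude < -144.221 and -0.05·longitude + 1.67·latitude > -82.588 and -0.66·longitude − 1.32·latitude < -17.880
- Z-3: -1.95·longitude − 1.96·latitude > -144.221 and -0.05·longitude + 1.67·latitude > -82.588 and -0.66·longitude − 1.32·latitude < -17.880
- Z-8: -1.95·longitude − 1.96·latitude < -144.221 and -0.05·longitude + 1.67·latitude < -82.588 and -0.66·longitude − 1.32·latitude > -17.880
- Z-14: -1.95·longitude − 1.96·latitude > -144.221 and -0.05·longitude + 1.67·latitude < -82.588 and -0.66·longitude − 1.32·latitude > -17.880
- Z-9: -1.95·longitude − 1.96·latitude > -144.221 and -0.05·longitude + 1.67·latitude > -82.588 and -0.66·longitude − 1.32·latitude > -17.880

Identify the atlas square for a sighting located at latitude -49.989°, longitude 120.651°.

-1.95·120.651 − 1.96·-49.989 = -137.291, which is > -144.221
-0.05·120.651 + 1.67·-49.989 = -89.514, which is < -82.588
-0.66·120.651 − 1.32·-49.989 = -13.644, which is > -17.880
This sign pattern matches Z-14.

Z-14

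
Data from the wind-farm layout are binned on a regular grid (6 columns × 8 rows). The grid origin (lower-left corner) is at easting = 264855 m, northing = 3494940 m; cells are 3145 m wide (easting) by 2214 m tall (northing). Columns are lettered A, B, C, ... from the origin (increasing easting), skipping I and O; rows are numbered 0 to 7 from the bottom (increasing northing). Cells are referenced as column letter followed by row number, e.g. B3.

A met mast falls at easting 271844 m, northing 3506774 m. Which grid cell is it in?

C5

Column index: ⌊(271844 − 264855) / 3145⌋ = ⌊2.222⌋ = 2 → column C
Row offset from origin: ⌊(3506774 − 3494940) / 2214⌋ = ⌊5.345⌋ = 5 → row 5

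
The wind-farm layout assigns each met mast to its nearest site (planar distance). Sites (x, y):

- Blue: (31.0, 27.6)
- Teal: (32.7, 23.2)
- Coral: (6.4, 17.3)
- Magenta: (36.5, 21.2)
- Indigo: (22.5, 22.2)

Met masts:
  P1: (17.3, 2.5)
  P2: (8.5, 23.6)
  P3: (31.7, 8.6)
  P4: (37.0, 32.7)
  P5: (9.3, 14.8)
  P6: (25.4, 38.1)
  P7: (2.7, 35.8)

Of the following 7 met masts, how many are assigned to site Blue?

P1 → Coral
P2 → Coral
P3 → Magenta
P4 → Blue
P5 → Coral
P6 → Blue
P7 → Coral
2 of the 7 go to Blue.

2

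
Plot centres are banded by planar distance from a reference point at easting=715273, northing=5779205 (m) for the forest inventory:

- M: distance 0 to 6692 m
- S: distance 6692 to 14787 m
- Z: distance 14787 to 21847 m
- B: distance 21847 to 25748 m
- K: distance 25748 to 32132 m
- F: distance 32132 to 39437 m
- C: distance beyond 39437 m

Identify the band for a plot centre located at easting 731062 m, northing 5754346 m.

Distance = √((731062−715273)² + (5754346−5779205)²) = √(249292521.000 + 617969881.000) = 29449.319 m.
25748 ≤ 29449.319 < 32132 → K.

K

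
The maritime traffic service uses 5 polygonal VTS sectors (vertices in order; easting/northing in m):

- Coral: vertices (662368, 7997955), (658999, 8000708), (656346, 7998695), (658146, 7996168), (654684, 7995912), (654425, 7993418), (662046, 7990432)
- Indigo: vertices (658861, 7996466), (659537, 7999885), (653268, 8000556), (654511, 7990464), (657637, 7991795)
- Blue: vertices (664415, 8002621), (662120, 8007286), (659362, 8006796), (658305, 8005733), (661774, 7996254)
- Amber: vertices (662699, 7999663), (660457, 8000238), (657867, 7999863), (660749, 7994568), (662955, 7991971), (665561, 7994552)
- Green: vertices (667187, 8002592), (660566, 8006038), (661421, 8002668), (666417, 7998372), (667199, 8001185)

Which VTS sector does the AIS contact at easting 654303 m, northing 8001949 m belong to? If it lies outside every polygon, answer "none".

none

Cast a ray rightward from (654303, 8001949). For each polygon, the edges (by vertex number in listed order) whose endpoints lie on opposite sides of northing = 8001949, where each meets that height, and whether that is right or left of the point:
Coral: no edge straddles that height → 0 crossings.
Indigo: no edge straddles that height → 0 crossings.
Blue: 4–5 at easting≈659689.8 (right), 5–1 at easting≈664136.3 (right) → 2 crossings.
Amber: no edge straddles that height → 0 crossings.
Green: 3–4 at easting≈662257.2 (right), 5–1 at easting≈667192.5 (right) → 2 crossings.
All counts are even, so the point lies outside every listed polygon.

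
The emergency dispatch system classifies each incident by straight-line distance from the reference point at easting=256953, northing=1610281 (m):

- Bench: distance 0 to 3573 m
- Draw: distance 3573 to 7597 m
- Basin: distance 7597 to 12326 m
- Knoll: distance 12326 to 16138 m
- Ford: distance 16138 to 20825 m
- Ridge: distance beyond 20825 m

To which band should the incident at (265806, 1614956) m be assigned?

Basin

Distance = √((265806−256953)² + (1614956−1610281)²) = √(78375609.000 + 21855625.000) = 10011.555 m.
7597 ≤ 10011.555 < 12326 → Basin.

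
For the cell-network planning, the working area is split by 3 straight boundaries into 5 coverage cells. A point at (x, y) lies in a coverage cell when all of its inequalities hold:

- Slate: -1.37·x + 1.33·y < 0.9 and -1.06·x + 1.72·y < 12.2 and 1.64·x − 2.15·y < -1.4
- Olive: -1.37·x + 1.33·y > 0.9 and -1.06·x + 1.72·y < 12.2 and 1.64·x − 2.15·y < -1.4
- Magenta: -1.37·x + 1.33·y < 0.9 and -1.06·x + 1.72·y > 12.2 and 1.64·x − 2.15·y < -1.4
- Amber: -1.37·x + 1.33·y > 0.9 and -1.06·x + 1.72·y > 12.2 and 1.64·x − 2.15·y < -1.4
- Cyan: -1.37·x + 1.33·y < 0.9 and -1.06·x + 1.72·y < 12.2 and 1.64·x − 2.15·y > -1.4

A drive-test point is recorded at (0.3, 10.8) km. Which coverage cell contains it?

-1.37·0.3 + 1.33·10.8 = 13.953, which is > 0.9
-1.06·0.3 + 1.72·10.8 = 18.258, which is > 12.2
1.64·0.3 − 2.15·10.8 = -22.728, which is < -1.4
This sign pattern matches Amber.

Amber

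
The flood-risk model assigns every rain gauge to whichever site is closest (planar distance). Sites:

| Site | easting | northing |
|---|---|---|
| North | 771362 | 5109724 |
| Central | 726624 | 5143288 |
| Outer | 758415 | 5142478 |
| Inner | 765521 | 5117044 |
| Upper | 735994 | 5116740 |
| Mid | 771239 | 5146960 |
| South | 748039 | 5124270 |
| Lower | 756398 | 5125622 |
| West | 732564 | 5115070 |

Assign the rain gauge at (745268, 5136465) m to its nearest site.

Squared distances to each site:
North: 1395977917.000; Central: 394152065.000; Outer: 208999778.000; Inner: 787359250.000; Upper: 475082701.000; Mid: 784637866.000; South: 156396466.000; Lower: 241447549.000; West: 619137641.000.
Minimum at South.

South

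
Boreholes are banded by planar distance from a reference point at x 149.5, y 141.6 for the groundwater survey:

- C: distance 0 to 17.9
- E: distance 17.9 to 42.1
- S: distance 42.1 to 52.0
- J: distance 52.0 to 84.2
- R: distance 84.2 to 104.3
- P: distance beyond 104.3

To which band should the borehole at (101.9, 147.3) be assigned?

S

Distance = √((101.9−149.5)² + (147.3−141.6)²) = √(2265.760 + 32.490) = 47.940.
42.1 ≤ 47.940 < 52.0 → S.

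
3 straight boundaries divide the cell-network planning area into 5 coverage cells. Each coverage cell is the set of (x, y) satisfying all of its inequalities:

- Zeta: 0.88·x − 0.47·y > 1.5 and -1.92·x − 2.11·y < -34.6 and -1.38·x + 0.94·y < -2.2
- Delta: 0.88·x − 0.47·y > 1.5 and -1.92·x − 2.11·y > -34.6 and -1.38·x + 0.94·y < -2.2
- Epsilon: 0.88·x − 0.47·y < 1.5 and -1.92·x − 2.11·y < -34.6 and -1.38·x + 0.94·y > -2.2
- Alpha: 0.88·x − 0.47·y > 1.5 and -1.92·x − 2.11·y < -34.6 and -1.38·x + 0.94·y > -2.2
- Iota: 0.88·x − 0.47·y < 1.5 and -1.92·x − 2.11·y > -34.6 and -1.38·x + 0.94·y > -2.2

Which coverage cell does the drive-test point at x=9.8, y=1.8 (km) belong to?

0.88·9.8 − 0.47·1.8 = 7.778, which is > 1.5
-1.92·9.8 − 2.11·1.8 = -22.614, which is > -34.6
-1.38·9.8 + 0.94·1.8 = -11.832, which is < -2.2
This sign pattern matches Delta.

Delta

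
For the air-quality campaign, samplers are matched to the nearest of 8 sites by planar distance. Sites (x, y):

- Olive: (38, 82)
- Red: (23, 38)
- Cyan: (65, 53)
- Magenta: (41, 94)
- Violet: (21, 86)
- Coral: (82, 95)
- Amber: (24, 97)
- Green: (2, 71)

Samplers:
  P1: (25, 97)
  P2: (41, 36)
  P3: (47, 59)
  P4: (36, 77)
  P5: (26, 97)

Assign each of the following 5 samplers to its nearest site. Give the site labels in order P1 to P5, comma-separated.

Amber, Red, Cyan, Olive, Amber

P1 → Amber (d²=1.00)
P2 → Red (d²=328.00)
P3 → Cyan (d²=360.00)
P4 → Olive (d²=29.00)
P5 → Amber (d²=4.00)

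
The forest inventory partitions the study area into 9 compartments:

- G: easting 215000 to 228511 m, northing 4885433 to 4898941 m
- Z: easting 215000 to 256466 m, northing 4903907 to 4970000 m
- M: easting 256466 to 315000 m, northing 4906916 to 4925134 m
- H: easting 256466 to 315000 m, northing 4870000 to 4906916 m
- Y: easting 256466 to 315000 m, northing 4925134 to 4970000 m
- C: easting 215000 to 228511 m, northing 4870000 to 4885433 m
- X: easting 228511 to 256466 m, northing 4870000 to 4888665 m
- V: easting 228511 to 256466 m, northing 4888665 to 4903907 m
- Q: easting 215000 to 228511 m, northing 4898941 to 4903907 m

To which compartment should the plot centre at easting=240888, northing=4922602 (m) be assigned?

The point has easting = 240888 and northing = 4922602.
Only Z satisfies 215000 ≤ easting ≤ 256466 and 4903907 ≤ northing ≤ 4970000.

Z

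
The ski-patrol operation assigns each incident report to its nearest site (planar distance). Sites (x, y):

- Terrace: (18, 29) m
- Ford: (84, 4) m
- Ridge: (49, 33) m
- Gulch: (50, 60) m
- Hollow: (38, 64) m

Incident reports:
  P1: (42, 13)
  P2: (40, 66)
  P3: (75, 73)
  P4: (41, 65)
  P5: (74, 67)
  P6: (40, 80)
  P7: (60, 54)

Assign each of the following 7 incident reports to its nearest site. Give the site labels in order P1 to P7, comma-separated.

Ridge, Hollow, Gulch, Hollow, Gulch, Hollow, Gulch

P1 → Ridge (d²=449.00)
P2 → Hollow (d²=8.00)
P3 → Gulch (d²=794.00)
P4 → Hollow (d²=10.00)
P5 → Gulch (d²=625.00)
P6 → Hollow (d²=260.00)
P7 → Gulch (d²=136.00)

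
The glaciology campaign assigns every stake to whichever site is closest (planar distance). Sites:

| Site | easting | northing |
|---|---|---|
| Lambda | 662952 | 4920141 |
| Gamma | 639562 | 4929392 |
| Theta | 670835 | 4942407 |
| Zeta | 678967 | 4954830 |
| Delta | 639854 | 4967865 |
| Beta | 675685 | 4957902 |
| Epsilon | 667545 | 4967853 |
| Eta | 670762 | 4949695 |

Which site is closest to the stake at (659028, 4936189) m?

Squared distances to each site:
Lambda: 272936080.000; Gamma: 425124365.000; Theta: 178068773.000; Zeta: 745050602.000; Delta: 1371011252.000; Beta: 748910018.000; Epsilon: 1075148185.000; Eta: 320098792.000.
Minimum at Theta.

Theta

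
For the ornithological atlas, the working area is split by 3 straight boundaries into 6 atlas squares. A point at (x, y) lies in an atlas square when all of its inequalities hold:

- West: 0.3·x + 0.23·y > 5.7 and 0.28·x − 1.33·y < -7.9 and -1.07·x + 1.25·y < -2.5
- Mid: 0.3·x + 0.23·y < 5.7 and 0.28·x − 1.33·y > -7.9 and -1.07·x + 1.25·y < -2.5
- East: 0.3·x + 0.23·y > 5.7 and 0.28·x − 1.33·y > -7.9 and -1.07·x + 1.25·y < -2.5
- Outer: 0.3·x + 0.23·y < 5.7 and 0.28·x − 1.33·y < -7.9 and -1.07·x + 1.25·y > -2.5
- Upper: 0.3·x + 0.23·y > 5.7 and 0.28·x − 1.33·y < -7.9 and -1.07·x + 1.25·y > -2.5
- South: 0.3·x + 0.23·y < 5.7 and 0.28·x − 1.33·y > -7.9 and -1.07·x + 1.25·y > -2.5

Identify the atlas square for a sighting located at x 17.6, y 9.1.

East

0.3·17.6 + 0.23·9.1 = 7.373, which is > 5.7
0.28·17.6 − 1.33·9.1 = -7.175, which is > -7.9
-1.07·17.6 + 1.25·9.1 = -7.457, which is < -2.5
This sign pattern matches East.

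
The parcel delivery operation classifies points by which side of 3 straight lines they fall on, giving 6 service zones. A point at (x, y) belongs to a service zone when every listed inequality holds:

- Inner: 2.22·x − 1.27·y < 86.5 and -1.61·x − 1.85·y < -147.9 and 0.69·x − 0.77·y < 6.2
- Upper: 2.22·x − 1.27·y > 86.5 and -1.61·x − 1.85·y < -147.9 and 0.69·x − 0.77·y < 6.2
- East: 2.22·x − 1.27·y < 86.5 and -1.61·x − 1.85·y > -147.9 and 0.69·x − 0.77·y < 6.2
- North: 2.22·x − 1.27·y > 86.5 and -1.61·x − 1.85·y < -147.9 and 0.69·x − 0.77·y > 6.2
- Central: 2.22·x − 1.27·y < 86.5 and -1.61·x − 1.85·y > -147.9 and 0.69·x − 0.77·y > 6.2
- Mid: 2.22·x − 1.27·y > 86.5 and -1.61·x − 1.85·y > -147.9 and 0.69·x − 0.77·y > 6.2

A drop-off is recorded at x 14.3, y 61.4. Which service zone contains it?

2.22·14.3 − 1.27·61.4 = -46.232, which is < 86.5
-1.61·14.3 − 1.85·61.4 = -136.613, which is > -147.9
0.69·14.3 − 0.77·61.4 = -37.411, which is < 6.2
This sign pattern matches East.

East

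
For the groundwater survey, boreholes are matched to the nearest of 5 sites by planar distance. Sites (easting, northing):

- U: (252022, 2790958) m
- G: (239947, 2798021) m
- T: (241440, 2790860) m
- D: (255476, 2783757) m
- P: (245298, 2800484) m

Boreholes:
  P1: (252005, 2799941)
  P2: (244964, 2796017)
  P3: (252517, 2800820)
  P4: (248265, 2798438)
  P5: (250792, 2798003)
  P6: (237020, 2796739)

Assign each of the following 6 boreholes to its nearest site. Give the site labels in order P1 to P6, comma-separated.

P1 → P (d²=45278698.00)
P2 → P (d²=20065645.00)
P3 → P (d²=52226857.00)
P4 → P (d²=12989205.00)
P5 → P (d²=36339397.00)
P6 → G (d²=10210853.00)

P, P, P, P, P, G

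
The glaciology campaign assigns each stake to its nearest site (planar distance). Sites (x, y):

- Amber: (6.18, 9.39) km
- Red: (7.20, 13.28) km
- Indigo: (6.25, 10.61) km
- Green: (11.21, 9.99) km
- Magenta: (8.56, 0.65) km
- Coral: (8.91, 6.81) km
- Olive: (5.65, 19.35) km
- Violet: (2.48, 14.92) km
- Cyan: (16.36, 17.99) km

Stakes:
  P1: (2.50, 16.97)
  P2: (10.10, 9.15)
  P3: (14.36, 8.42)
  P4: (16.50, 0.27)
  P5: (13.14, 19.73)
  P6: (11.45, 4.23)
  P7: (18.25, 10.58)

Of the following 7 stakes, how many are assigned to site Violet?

P1 → Violet
P2 → Green
P3 → Green
P4 → Magenta
P5 → Cyan
P6 → Coral
P7 → Green
1 of the 7 goes to Violet.

1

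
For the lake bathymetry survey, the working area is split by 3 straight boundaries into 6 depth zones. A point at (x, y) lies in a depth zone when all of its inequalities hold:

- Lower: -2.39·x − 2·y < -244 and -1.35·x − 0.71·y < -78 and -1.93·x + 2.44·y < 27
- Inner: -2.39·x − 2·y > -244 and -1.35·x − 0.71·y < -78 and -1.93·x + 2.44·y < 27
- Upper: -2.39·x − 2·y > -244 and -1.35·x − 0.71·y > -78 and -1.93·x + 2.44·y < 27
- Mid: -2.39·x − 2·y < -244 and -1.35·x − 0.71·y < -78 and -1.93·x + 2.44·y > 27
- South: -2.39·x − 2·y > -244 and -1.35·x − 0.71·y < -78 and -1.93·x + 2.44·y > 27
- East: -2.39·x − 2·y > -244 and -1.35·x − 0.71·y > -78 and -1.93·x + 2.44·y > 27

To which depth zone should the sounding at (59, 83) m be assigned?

Mid

-2.39·59 − 2·83 = -307.010, which is < -244
-1.35·59 − 0.71·83 = -138.580, which is < -78
-1.93·59 + 2.44·83 = 88.650, which is > 27
This sign pattern matches Mid.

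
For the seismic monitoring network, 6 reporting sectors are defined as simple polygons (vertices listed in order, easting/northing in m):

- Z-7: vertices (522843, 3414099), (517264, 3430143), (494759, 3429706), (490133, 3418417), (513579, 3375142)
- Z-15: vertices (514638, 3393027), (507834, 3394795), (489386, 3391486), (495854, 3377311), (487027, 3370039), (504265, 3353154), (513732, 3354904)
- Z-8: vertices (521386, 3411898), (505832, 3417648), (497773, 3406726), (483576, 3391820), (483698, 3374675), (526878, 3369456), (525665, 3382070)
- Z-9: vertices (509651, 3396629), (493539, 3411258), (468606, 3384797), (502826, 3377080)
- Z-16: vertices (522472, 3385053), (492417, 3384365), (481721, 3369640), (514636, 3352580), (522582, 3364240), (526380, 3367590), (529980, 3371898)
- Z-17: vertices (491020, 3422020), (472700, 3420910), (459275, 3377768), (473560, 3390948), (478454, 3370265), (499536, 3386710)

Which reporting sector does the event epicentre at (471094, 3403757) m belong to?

Cast a ray rightward from (471094, 3403757). For each polygon, the edges (by vertex number in listed order) whose endpoints lie on opposite sides of northing = 3403757, where each meets that height, and whether that is right or left of the point:
Z-7: 4–5 at easting≈498075.7 (right), 5–1 at easting≈520383.7 (right) → 2 crossings.
Z-15: no edge straddles that height → 0 crossings.
Z-8: 3–4 at easting≈494945.2 (right), 7–1 at easting≈522553.9 (right) → 2 crossings.
Z-9: 1–2 at easting≈501800.4 (right), 2–3 at easting≈486471.1 (right) → 2 crossings.
Z-16: no edge straddles that height → 0 crossings.
Z-17: 2–3 at easting≈467362.3 (left), 6–1 at easting≈495424.6 (right) → 1 crossing.
Only Z-17 has an odd count, so the point is inside Z-17.

Z-17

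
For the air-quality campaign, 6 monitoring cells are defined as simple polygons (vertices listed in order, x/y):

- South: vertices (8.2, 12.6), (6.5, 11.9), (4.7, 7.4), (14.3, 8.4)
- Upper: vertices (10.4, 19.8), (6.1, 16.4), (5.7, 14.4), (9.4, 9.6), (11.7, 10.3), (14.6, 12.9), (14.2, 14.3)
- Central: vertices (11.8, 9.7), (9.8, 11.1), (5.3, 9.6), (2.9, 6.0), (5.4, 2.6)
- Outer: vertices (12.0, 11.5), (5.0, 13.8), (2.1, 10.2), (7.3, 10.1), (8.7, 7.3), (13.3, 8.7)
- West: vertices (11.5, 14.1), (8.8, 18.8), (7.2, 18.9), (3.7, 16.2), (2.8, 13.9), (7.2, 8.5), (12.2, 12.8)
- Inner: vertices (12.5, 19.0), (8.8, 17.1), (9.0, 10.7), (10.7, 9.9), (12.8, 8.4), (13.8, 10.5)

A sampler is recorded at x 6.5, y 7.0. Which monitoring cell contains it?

Cast a ray rightward from (6.5, 7.0). For each polygon, the edges (by vertex number in listed order) whose endpoints lie on opposite sides of y = 7.0, where each meets that height, and whether that is right or left of the point:
South: no edge straddles that height → 0 crossings.
Upper: no edge straddles that height → 0 crossings.
Central: 3–4 at x≈3.57 (left), 5–1 at x≈9.37 (right) → 1 crossing.
Outer: no edge straddles that height → 0 crossings.
West: no edge straddles that height → 0 crossings.
Inner: no edge straddles that height → 0 crossings.
Only Central has an odd count, so the point is inside Central.

Central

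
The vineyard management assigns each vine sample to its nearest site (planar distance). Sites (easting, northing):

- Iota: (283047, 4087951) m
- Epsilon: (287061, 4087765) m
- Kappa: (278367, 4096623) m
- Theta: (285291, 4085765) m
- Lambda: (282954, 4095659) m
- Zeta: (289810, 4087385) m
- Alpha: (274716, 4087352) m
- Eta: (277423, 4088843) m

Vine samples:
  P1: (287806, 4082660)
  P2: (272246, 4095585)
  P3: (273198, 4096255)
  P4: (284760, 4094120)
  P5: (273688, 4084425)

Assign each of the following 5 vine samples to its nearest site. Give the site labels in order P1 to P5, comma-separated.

Theta, Kappa, Kappa, Lambda, Alpha

P1 → Theta (d²=15966250.00)
P2 → Kappa (d²=38544085.00)
P3 → Kappa (d²=26853985.00)
P4 → Lambda (d²=5630157.00)
P5 → Alpha (d²=9624113.00)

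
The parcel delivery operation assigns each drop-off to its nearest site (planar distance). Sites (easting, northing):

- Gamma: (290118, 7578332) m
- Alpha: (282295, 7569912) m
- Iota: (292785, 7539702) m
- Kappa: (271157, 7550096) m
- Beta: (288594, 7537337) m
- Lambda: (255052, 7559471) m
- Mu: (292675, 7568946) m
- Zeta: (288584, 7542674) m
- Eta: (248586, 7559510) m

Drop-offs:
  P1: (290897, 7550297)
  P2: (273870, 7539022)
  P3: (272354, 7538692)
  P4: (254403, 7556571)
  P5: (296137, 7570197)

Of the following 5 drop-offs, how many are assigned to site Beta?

0

P1 → Zeta
P2 → Kappa
P3 → Kappa
P4 → Lambda
P5 → Mu
0 of the 5 go to Beta.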